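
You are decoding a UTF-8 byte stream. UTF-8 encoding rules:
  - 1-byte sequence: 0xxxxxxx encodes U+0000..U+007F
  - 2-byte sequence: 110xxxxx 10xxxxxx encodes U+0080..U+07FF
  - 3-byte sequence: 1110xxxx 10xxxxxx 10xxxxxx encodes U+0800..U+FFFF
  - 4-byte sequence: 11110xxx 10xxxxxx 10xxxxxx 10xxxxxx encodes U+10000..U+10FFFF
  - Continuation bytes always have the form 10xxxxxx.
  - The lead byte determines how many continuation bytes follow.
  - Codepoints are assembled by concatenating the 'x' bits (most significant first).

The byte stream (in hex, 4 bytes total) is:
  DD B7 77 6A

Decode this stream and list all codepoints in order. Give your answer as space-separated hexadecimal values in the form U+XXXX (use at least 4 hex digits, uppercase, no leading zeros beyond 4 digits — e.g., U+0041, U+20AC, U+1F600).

Byte[0]=DD: 2-byte lead, need 1 cont bytes. acc=0x1D
Byte[1]=B7: continuation. acc=(acc<<6)|0x37=0x777
Completed: cp=U+0777 (starts at byte 0)
Byte[2]=77: 1-byte ASCII. cp=U+0077
Byte[3]=6A: 1-byte ASCII. cp=U+006A

Answer: U+0777 U+0077 U+006A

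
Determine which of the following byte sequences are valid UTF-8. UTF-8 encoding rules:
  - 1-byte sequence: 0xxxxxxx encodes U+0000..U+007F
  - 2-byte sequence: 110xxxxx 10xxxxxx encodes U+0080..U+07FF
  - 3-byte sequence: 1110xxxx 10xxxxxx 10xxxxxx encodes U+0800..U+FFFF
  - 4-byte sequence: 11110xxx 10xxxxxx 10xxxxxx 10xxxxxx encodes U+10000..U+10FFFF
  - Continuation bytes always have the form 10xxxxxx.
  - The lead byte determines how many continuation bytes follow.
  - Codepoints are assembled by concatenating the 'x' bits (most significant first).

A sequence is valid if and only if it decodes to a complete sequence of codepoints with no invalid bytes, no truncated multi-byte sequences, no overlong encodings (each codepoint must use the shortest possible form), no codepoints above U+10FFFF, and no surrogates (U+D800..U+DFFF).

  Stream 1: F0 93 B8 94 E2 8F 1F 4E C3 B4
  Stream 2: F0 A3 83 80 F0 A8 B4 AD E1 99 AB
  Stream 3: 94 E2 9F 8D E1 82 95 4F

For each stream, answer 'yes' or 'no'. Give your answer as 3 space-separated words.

Stream 1: error at byte offset 6. INVALID
Stream 2: decodes cleanly. VALID
Stream 3: error at byte offset 0. INVALID

Answer: no yes no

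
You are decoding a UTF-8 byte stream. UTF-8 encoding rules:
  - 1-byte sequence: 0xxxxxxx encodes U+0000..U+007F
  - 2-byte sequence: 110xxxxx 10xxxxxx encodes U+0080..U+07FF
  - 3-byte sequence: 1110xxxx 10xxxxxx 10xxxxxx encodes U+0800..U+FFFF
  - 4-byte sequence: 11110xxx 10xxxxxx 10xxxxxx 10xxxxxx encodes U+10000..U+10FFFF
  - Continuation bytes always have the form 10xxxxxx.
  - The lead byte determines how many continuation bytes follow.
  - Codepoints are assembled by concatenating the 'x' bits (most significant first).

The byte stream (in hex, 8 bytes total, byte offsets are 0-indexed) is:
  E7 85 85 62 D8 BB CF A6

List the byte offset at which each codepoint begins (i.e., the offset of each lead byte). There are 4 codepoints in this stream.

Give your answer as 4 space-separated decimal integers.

Answer: 0 3 4 6

Derivation:
Byte[0]=E7: 3-byte lead, need 2 cont bytes. acc=0x7
Byte[1]=85: continuation. acc=(acc<<6)|0x05=0x1C5
Byte[2]=85: continuation. acc=(acc<<6)|0x05=0x7145
Completed: cp=U+7145 (starts at byte 0)
Byte[3]=62: 1-byte ASCII. cp=U+0062
Byte[4]=D8: 2-byte lead, need 1 cont bytes. acc=0x18
Byte[5]=BB: continuation. acc=(acc<<6)|0x3B=0x63B
Completed: cp=U+063B (starts at byte 4)
Byte[6]=CF: 2-byte lead, need 1 cont bytes. acc=0xF
Byte[7]=A6: continuation. acc=(acc<<6)|0x26=0x3E6
Completed: cp=U+03E6 (starts at byte 6)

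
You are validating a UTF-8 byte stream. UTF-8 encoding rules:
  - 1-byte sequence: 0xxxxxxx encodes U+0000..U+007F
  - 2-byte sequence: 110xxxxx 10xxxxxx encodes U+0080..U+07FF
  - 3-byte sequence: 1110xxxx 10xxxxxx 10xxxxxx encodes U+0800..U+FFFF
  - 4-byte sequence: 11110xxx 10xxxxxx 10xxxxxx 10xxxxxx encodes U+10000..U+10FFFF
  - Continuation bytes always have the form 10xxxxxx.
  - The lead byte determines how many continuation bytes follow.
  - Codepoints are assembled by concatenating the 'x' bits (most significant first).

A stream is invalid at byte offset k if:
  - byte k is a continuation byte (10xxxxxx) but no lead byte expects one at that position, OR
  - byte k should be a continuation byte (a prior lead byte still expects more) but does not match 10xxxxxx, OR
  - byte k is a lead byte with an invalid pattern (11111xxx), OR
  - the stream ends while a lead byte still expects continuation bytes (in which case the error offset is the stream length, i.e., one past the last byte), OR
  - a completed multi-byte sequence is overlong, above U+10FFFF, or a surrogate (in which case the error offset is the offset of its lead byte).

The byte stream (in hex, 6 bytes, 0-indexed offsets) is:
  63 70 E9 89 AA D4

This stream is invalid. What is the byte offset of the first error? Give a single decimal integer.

Answer: 6

Derivation:
Byte[0]=63: 1-byte ASCII. cp=U+0063
Byte[1]=70: 1-byte ASCII. cp=U+0070
Byte[2]=E9: 3-byte lead, need 2 cont bytes. acc=0x9
Byte[3]=89: continuation. acc=(acc<<6)|0x09=0x249
Byte[4]=AA: continuation. acc=(acc<<6)|0x2A=0x926A
Completed: cp=U+926A (starts at byte 2)
Byte[5]=D4: 2-byte lead, need 1 cont bytes. acc=0x14
Byte[6]: stream ended, expected continuation. INVALID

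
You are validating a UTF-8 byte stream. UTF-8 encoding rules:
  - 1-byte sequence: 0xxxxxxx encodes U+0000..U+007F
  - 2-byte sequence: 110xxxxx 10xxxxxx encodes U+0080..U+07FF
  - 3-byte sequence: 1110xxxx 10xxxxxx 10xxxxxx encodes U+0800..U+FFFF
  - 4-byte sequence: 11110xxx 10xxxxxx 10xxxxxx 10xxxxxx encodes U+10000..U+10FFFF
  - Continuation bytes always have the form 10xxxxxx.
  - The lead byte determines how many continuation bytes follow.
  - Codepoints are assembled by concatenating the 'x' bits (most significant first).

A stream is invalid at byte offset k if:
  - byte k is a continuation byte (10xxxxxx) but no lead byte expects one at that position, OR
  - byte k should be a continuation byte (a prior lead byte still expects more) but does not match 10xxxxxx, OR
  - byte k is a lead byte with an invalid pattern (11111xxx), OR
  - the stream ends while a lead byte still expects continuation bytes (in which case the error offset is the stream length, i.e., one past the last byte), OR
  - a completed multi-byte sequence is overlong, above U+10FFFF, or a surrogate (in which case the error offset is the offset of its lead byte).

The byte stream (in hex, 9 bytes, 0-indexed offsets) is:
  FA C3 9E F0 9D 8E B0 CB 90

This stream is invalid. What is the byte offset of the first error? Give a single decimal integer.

Byte[0]=FA: INVALID lead byte (not 0xxx/110x/1110/11110)

Answer: 0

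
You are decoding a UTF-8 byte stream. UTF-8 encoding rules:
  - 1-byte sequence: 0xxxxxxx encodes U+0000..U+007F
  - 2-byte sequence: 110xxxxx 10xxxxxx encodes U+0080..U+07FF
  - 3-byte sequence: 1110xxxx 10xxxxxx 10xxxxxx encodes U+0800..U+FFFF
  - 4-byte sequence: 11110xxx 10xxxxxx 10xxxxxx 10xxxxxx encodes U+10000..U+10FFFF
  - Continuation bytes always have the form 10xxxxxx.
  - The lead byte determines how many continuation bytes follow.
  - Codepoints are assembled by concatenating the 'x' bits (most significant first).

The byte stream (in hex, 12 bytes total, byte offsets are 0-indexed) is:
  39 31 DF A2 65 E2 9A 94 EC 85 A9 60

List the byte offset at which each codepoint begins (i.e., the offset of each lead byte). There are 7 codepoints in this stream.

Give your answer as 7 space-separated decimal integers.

Answer: 0 1 2 4 5 8 11

Derivation:
Byte[0]=39: 1-byte ASCII. cp=U+0039
Byte[1]=31: 1-byte ASCII. cp=U+0031
Byte[2]=DF: 2-byte lead, need 1 cont bytes. acc=0x1F
Byte[3]=A2: continuation. acc=(acc<<6)|0x22=0x7E2
Completed: cp=U+07E2 (starts at byte 2)
Byte[4]=65: 1-byte ASCII. cp=U+0065
Byte[5]=E2: 3-byte lead, need 2 cont bytes. acc=0x2
Byte[6]=9A: continuation. acc=(acc<<6)|0x1A=0x9A
Byte[7]=94: continuation. acc=(acc<<6)|0x14=0x2694
Completed: cp=U+2694 (starts at byte 5)
Byte[8]=EC: 3-byte lead, need 2 cont bytes. acc=0xC
Byte[9]=85: continuation. acc=(acc<<6)|0x05=0x305
Byte[10]=A9: continuation. acc=(acc<<6)|0x29=0xC169
Completed: cp=U+C169 (starts at byte 8)
Byte[11]=60: 1-byte ASCII. cp=U+0060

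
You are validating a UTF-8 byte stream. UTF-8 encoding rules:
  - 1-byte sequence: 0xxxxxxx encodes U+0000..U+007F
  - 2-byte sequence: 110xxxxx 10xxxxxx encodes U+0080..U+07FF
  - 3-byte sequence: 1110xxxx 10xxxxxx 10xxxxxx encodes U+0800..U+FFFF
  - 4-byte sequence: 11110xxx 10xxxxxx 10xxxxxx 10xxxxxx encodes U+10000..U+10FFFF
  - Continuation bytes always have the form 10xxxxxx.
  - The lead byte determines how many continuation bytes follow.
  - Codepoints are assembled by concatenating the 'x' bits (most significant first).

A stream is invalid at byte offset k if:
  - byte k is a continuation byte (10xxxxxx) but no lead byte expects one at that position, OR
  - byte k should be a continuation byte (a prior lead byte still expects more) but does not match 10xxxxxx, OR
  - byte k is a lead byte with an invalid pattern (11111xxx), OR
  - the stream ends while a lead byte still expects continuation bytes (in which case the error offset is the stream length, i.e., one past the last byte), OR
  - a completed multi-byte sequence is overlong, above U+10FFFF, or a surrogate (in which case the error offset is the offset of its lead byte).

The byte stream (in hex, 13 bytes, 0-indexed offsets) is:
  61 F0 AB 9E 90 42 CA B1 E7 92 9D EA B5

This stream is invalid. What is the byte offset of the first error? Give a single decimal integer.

Byte[0]=61: 1-byte ASCII. cp=U+0061
Byte[1]=F0: 4-byte lead, need 3 cont bytes. acc=0x0
Byte[2]=AB: continuation. acc=(acc<<6)|0x2B=0x2B
Byte[3]=9E: continuation. acc=(acc<<6)|0x1E=0xADE
Byte[4]=90: continuation. acc=(acc<<6)|0x10=0x2B790
Completed: cp=U+2B790 (starts at byte 1)
Byte[5]=42: 1-byte ASCII. cp=U+0042
Byte[6]=CA: 2-byte lead, need 1 cont bytes. acc=0xA
Byte[7]=B1: continuation. acc=(acc<<6)|0x31=0x2B1
Completed: cp=U+02B1 (starts at byte 6)
Byte[8]=E7: 3-byte lead, need 2 cont bytes. acc=0x7
Byte[9]=92: continuation. acc=(acc<<6)|0x12=0x1D2
Byte[10]=9D: continuation. acc=(acc<<6)|0x1D=0x749D
Completed: cp=U+749D (starts at byte 8)
Byte[11]=EA: 3-byte lead, need 2 cont bytes. acc=0xA
Byte[12]=B5: continuation. acc=(acc<<6)|0x35=0x2B5
Byte[13]: stream ended, expected continuation. INVALID

Answer: 13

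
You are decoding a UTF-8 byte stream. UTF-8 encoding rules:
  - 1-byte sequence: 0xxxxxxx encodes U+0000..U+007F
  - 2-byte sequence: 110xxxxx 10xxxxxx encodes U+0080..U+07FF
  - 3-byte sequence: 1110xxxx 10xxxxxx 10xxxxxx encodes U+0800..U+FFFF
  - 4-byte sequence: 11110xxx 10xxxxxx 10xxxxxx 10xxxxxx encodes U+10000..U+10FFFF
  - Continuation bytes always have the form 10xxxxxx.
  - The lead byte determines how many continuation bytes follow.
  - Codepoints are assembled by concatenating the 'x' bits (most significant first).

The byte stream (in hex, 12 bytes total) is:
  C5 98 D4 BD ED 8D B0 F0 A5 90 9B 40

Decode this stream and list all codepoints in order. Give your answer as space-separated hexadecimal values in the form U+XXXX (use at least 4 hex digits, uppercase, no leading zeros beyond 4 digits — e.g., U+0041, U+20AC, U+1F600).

Byte[0]=C5: 2-byte lead, need 1 cont bytes. acc=0x5
Byte[1]=98: continuation. acc=(acc<<6)|0x18=0x158
Completed: cp=U+0158 (starts at byte 0)
Byte[2]=D4: 2-byte lead, need 1 cont bytes. acc=0x14
Byte[3]=BD: continuation. acc=(acc<<6)|0x3D=0x53D
Completed: cp=U+053D (starts at byte 2)
Byte[4]=ED: 3-byte lead, need 2 cont bytes. acc=0xD
Byte[5]=8D: continuation. acc=(acc<<6)|0x0D=0x34D
Byte[6]=B0: continuation. acc=(acc<<6)|0x30=0xD370
Completed: cp=U+D370 (starts at byte 4)
Byte[7]=F0: 4-byte lead, need 3 cont bytes. acc=0x0
Byte[8]=A5: continuation. acc=(acc<<6)|0x25=0x25
Byte[9]=90: continuation. acc=(acc<<6)|0x10=0x950
Byte[10]=9B: continuation. acc=(acc<<6)|0x1B=0x2541B
Completed: cp=U+2541B (starts at byte 7)
Byte[11]=40: 1-byte ASCII. cp=U+0040

Answer: U+0158 U+053D U+D370 U+2541B U+0040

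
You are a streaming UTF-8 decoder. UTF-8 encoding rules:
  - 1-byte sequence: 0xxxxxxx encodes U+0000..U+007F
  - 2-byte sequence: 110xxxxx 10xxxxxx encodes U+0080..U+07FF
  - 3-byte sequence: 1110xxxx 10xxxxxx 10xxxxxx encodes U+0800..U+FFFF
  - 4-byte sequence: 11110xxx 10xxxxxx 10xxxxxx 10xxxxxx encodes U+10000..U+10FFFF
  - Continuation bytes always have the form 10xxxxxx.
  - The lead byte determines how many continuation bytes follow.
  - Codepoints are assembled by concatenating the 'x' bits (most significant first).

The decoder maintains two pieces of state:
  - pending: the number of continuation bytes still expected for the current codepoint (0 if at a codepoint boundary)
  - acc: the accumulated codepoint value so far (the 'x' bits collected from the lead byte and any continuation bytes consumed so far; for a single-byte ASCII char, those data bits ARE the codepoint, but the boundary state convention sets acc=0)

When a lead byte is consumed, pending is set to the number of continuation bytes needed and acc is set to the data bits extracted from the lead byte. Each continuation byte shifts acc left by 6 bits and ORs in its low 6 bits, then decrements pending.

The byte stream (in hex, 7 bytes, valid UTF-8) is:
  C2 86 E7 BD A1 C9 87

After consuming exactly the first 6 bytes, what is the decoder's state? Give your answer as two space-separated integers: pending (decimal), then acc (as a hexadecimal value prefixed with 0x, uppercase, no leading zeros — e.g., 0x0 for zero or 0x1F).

Byte[0]=C2: 2-byte lead. pending=1, acc=0x2
Byte[1]=86: continuation. acc=(acc<<6)|0x06=0x86, pending=0
Byte[2]=E7: 3-byte lead. pending=2, acc=0x7
Byte[3]=BD: continuation. acc=(acc<<6)|0x3D=0x1FD, pending=1
Byte[4]=A1: continuation. acc=(acc<<6)|0x21=0x7F61, pending=0
Byte[5]=C9: 2-byte lead. pending=1, acc=0x9

Answer: 1 0x9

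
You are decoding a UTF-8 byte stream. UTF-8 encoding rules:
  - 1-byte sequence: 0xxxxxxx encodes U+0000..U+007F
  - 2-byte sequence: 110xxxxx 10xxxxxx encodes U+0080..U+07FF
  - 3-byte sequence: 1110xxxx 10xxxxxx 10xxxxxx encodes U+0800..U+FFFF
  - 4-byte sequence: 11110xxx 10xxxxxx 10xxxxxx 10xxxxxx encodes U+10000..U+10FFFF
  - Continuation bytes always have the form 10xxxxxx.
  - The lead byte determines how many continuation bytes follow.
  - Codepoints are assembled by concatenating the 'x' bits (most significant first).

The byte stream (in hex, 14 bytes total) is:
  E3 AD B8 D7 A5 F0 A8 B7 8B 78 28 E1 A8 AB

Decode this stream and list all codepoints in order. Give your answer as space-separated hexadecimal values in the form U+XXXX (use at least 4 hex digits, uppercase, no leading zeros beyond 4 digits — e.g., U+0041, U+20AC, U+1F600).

Answer: U+3B78 U+05E5 U+28DCB U+0078 U+0028 U+1A2B

Derivation:
Byte[0]=E3: 3-byte lead, need 2 cont bytes. acc=0x3
Byte[1]=AD: continuation. acc=(acc<<6)|0x2D=0xED
Byte[2]=B8: continuation. acc=(acc<<6)|0x38=0x3B78
Completed: cp=U+3B78 (starts at byte 0)
Byte[3]=D7: 2-byte lead, need 1 cont bytes. acc=0x17
Byte[4]=A5: continuation. acc=(acc<<6)|0x25=0x5E5
Completed: cp=U+05E5 (starts at byte 3)
Byte[5]=F0: 4-byte lead, need 3 cont bytes. acc=0x0
Byte[6]=A8: continuation. acc=(acc<<6)|0x28=0x28
Byte[7]=B7: continuation. acc=(acc<<6)|0x37=0xA37
Byte[8]=8B: continuation. acc=(acc<<6)|0x0B=0x28DCB
Completed: cp=U+28DCB (starts at byte 5)
Byte[9]=78: 1-byte ASCII. cp=U+0078
Byte[10]=28: 1-byte ASCII. cp=U+0028
Byte[11]=E1: 3-byte lead, need 2 cont bytes. acc=0x1
Byte[12]=A8: continuation. acc=(acc<<6)|0x28=0x68
Byte[13]=AB: continuation. acc=(acc<<6)|0x2B=0x1A2B
Completed: cp=U+1A2B (starts at byte 11)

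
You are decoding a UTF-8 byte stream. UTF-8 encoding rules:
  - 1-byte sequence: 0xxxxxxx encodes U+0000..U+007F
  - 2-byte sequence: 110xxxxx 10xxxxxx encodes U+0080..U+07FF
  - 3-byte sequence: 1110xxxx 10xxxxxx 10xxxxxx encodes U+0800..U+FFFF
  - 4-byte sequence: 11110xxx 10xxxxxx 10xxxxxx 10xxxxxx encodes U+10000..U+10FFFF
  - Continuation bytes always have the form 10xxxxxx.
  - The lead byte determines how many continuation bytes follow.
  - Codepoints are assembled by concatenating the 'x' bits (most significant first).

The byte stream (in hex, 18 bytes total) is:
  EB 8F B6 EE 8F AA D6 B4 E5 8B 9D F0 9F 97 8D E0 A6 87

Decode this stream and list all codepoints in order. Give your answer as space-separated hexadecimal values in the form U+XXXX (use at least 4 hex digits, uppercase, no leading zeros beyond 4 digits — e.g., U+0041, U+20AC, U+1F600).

Answer: U+B3F6 U+E3EA U+05B4 U+52DD U+1F5CD U+0987

Derivation:
Byte[0]=EB: 3-byte lead, need 2 cont bytes. acc=0xB
Byte[1]=8F: continuation. acc=(acc<<6)|0x0F=0x2CF
Byte[2]=B6: continuation. acc=(acc<<6)|0x36=0xB3F6
Completed: cp=U+B3F6 (starts at byte 0)
Byte[3]=EE: 3-byte lead, need 2 cont bytes. acc=0xE
Byte[4]=8F: continuation. acc=(acc<<6)|0x0F=0x38F
Byte[5]=AA: continuation. acc=(acc<<6)|0x2A=0xE3EA
Completed: cp=U+E3EA (starts at byte 3)
Byte[6]=D6: 2-byte lead, need 1 cont bytes. acc=0x16
Byte[7]=B4: continuation. acc=(acc<<6)|0x34=0x5B4
Completed: cp=U+05B4 (starts at byte 6)
Byte[8]=E5: 3-byte lead, need 2 cont bytes. acc=0x5
Byte[9]=8B: continuation. acc=(acc<<6)|0x0B=0x14B
Byte[10]=9D: continuation. acc=(acc<<6)|0x1D=0x52DD
Completed: cp=U+52DD (starts at byte 8)
Byte[11]=F0: 4-byte lead, need 3 cont bytes. acc=0x0
Byte[12]=9F: continuation. acc=(acc<<6)|0x1F=0x1F
Byte[13]=97: continuation. acc=(acc<<6)|0x17=0x7D7
Byte[14]=8D: continuation. acc=(acc<<6)|0x0D=0x1F5CD
Completed: cp=U+1F5CD (starts at byte 11)
Byte[15]=E0: 3-byte lead, need 2 cont bytes. acc=0x0
Byte[16]=A6: continuation. acc=(acc<<6)|0x26=0x26
Byte[17]=87: continuation. acc=(acc<<6)|0x07=0x987
Completed: cp=U+0987 (starts at byte 15)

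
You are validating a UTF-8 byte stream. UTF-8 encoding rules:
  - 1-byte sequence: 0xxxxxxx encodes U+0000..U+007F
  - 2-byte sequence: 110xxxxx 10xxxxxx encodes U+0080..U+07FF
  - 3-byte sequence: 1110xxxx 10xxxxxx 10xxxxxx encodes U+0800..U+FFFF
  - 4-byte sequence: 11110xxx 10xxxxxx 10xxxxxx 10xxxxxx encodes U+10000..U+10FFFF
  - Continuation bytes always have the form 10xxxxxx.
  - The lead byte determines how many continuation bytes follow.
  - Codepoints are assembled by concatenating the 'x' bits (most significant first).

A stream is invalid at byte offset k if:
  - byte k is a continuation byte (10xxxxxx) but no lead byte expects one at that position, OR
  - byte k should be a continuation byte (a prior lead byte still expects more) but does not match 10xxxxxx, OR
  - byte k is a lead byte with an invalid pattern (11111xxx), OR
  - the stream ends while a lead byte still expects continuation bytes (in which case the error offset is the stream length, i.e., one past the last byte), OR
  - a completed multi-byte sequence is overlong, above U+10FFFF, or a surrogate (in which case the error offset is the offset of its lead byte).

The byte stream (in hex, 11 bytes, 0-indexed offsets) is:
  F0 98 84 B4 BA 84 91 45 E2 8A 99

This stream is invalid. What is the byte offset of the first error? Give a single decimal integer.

Byte[0]=F0: 4-byte lead, need 3 cont bytes. acc=0x0
Byte[1]=98: continuation. acc=(acc<<6)|0x18=0x18
Byte[2]=84: continuation. acc=(acc<<6)|0x04=0x604
Byte[3]=B4: continuation. acc=(acc<<6)|0x34=0x18134
Completed: cp=U+18134 (starts at byte 0)
Byte[4]=BA: INVALID lead byte (not 0xxx/110x/1110/11110)

Answer: 4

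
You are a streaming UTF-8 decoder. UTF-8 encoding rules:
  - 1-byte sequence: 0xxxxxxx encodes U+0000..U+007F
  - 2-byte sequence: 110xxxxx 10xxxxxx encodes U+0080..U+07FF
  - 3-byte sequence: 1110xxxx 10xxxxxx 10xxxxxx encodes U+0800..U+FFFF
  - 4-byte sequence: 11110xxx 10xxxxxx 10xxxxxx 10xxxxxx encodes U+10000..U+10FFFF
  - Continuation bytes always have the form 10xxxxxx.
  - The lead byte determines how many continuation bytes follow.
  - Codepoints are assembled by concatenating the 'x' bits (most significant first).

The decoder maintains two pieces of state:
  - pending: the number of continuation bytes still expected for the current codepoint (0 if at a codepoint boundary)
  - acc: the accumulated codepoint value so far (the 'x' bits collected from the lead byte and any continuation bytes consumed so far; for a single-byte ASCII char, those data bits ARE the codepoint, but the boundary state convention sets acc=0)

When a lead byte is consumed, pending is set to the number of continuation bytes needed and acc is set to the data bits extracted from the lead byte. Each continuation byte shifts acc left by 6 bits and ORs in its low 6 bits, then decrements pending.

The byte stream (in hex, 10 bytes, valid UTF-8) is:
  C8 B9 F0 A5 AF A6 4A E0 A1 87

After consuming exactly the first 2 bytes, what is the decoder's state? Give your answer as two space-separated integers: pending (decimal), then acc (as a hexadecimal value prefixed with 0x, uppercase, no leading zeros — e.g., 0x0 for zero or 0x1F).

Byte[0]=C8: 2-byte lead. pending=1, acc=0x8
Byte[1]=B9: continuation. acc=(acc<<6)|0x39=0x239, pending=0

Answer: 0 0x239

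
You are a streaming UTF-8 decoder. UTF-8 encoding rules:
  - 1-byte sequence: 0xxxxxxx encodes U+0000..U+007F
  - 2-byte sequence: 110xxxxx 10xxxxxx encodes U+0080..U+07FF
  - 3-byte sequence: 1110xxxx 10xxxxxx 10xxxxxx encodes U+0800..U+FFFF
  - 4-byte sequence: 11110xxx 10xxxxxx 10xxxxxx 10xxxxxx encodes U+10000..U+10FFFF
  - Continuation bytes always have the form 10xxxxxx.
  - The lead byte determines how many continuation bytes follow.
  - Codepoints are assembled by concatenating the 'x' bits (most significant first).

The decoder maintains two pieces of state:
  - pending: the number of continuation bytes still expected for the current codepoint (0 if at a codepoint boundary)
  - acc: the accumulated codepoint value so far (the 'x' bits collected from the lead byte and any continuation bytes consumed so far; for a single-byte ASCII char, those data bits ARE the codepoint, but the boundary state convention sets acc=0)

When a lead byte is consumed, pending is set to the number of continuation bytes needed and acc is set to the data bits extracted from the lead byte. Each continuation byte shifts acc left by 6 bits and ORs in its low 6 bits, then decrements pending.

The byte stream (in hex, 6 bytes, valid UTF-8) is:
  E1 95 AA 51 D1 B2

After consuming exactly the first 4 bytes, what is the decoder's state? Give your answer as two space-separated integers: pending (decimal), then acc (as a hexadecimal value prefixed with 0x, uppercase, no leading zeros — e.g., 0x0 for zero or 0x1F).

Answer: 0 0x0

Derivation:
Byte[0]=E1: 3-byte lead. pending=2, acc=0x1
Byte[1]=95: continuation. acc=(acc<<6)|0x15=0x55, pending=1
Byte[2]=AA: continuation. acc=(acc<<6)|0x2A=0x156A, pending=0
Byte[3]=51: 1-byte. pending=0, acc=0x0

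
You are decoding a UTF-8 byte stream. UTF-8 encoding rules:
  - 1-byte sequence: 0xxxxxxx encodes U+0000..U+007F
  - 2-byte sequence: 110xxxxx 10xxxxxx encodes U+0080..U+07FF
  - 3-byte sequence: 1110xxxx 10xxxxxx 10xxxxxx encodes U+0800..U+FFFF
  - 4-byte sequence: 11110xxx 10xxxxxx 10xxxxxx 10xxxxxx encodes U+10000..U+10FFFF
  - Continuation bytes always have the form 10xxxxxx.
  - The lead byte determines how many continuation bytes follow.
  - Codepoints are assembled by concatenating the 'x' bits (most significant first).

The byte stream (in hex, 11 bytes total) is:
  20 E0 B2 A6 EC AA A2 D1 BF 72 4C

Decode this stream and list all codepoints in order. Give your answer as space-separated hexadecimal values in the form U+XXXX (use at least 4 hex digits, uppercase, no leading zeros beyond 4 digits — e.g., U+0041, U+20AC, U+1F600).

Byte[0]=20: 1-byte ASCII. cp=U+0020
Byte[1]=E0: 3-byte lead, need 2 cont bytes. acc=0x0
Byte[2]=B2: continuation. acc=(acc<<6)|0x32=0x32
Byte[3]=A6: continuation. acc=(acc<<6)|0x26=0xCA6
Completed: cp=U+0CA6 (starts at byte 1)
Byte[4]=EC: 3-byte lead, need 2 cont bytes. acc=0xC
Byte[5]=AA: continuation. acc=(acc<<6)|0x2A=0x32A
Byte[6]=A2: continuation. acc=(acc<<6)|0x22=0xCAA2
Completed: cp=U+CAA2 (starts at byte 4)
Byte[7]=D1: 2-byte lead, need 1 cont bytes. acc=0x11
Byte[8]=BF: continuation. acc=(acc<<6)|0x3F=0x47F
Completed: cp=U+047F (starts at byte 7)
Byte[9]=72: 1-byte ASCII. cp=U+0072
Byte[10]=4C: 1-byte ASCII. cp=U+004C

Answer: U+0020 U+0CA6 U+CAA2 U+047F U+0072 U+004C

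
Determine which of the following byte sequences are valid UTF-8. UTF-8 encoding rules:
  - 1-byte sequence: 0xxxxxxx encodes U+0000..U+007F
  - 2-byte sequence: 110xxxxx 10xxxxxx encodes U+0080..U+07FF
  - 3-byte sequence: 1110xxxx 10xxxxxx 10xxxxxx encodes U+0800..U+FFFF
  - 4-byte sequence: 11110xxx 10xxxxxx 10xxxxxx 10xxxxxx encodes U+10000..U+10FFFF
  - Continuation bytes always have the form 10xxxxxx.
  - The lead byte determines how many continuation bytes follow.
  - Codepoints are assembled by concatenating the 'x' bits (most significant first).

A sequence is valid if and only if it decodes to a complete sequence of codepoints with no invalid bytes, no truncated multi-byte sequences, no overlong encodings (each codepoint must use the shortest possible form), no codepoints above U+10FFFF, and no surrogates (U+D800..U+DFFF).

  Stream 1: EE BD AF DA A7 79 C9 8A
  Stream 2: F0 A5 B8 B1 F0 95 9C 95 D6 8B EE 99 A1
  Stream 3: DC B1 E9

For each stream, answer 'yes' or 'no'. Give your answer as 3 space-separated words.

Answer: yes yes no

Derivation:
Stream 1: decodes cleanly. VALID
Stream 2: decodes cleanly. VALID
Stream 3: error at byte offset 3. INVALID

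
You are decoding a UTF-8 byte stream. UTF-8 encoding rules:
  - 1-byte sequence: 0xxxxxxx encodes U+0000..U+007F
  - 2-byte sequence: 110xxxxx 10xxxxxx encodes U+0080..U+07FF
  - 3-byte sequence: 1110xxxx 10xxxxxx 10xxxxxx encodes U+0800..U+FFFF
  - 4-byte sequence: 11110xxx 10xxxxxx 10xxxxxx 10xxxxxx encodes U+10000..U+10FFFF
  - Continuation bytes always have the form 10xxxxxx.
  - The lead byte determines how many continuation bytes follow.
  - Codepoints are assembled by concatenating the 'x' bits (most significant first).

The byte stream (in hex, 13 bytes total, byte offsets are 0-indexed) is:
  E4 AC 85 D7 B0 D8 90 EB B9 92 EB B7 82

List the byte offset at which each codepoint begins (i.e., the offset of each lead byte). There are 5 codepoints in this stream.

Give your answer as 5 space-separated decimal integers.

Byte[0]=E4: 3-byte lead, need 2 cont bytes. acc=0x4
Byte[1]=AC: continuation. acc=(acc<<6)|0x2C=0x12C
Byte[2]=85: continuation. acc=(acc<<6)|0x05=0x4B05
Completed: cp=U+4B05 (starts at byte 0)
Byte[3]=D7: 2-byte lead, need 1 cont bytes. acc=0x17
Byte[4]=B0: continuation. acc=(acc<<6)|0x30=0x5F0
Completed: cp=U+05F0 (starts at byte 3)
Byte[5]=D8: 2-byte lead, need 1 cont bytes. acc=0x18
Byte[6]=90: continuation. acc=(acc<<6)|0x10=0x610
Completed: cp=U+0610 (starts at byte 5)
Byte[7]=EB: 3-byte lead, need 2 cont bytes. acc=0xB
Byte[8]=B9: continuation. acc=(acc<<6)|0x39=0x2F9
Byte[9]=92: continuation. acc=(acc<<6)|0x12=0xBE52
Completed: cp=U+BE52 (starts at byte 7)
Byte[10]=EB: 3-byte lead, need 2 cont bytes. acc=0xB
Byte[11]=B7: continuation. acc=(acc<<6)|0x37=0x2F7
Byte[12]=82: continuation. acc=(acc<<6)|0x02=0xBDC2
Completed: cp=U+BDC2 (starts at byte 10)

Answer: 0 3 5 7 10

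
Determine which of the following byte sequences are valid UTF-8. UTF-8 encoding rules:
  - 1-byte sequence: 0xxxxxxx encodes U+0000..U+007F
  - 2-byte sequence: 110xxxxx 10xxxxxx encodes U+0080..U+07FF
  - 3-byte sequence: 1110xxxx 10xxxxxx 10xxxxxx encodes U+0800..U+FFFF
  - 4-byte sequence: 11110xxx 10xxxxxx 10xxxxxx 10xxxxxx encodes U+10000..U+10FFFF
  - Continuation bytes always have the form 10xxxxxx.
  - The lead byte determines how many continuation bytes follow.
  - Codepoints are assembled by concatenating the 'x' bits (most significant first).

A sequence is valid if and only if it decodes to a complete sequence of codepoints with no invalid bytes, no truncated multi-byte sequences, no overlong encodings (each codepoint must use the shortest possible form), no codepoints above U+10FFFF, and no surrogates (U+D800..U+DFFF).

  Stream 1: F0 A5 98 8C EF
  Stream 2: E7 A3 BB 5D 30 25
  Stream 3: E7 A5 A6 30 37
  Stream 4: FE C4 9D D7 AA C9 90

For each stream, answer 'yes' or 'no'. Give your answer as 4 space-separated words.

Answer: no yes yes no

Derivation:
Stream 1: error at byte offset 5. INVALID
Stream 2: decodes cleanly. VALID
Stream 3: decodes cleanly. VALID
Stream 4: error at byte offset 0. INVALID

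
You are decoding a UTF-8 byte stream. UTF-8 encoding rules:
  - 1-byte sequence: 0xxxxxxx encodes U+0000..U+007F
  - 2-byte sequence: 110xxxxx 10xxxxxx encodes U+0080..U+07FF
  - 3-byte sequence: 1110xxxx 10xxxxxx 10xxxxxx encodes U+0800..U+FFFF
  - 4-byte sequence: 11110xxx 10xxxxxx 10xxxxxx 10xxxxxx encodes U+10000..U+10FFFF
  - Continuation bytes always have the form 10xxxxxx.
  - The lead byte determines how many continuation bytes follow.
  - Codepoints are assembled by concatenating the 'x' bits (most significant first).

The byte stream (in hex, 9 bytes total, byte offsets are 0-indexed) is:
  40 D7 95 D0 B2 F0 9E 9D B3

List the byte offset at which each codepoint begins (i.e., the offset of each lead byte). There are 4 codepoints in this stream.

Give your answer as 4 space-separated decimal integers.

Byte[0]=40: 1-byte ASCII. cp=U+0040
Byte[1]=D7: 2-byte lead, need 1 cont bytes. acc=0x17
Byte[2]=95: continuation. acc=(acc<<6)|0x15=0x5D5
Completed: cp=U+05D5 (starts at byte 1)
Byte[3]=D0: 2-byte lead, need 1 cont bytes. acc=0x10
Byte[4]=B2: continuation. acc=(acc<<6)|0x32=0x432
Completed: cp=U+0432 (starts at byte 3)
Byte[5]=F0: 4-byte lead, need 3 cont bytes. acc=0x0
Byte[6]=9E: continuation. acc=(acc<<6)|0x1E=0x1E
Byte[7]=9D: continuation. acc=(acc<<6)|0x1D=0x79D
Byte[8]=B3: continuation. acc=(acc<<6)|0x33=0x1E773
Completed: cp=U+1E773 (starts at byte 5)

Answer: 0 1 3 5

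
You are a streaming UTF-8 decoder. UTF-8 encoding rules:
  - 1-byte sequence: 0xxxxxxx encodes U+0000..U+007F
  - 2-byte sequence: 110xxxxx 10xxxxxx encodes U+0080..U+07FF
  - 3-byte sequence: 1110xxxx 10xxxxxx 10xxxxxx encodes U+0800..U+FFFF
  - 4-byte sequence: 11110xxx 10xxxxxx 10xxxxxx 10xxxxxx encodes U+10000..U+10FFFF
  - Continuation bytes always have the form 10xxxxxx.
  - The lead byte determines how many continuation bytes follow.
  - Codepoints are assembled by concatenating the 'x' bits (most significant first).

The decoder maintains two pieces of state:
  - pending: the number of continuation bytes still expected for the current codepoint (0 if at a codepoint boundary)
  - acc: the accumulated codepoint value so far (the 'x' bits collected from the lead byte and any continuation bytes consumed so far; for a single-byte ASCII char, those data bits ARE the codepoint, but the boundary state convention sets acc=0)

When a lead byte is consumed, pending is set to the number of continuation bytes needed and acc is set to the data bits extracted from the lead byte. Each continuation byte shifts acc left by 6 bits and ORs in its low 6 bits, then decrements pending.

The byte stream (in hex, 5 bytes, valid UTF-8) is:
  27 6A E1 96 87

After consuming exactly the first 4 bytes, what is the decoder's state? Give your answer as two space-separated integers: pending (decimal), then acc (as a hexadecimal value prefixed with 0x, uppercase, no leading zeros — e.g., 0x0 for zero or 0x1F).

Byte[0]=27: 1-byte. pending=0, acc=0x0
Byte[1]=6A: 1-byte. pending=0, acc=0x0
Byte[2]=E1: 3-byte lead. pending=2, acc=0x1
Byte[3]=96: continuation. acc=(acc<<6)|0x16=0x56, pending=1

Answer: 1 0x56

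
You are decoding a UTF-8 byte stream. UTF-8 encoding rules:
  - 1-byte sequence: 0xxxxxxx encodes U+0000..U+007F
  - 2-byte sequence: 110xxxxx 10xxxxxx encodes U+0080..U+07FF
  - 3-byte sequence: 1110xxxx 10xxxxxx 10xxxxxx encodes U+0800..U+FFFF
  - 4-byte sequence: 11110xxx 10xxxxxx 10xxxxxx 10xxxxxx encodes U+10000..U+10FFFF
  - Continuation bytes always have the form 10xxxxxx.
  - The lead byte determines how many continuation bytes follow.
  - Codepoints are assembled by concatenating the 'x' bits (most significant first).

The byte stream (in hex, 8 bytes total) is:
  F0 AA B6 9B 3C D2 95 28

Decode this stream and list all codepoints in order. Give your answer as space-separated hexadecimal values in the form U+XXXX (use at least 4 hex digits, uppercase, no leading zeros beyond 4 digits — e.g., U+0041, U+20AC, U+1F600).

Answer: U+2AD9B U+003C U+0495 U+0028

Derivation:
Byte[0]=F0: 4-byte lead, need 3 cont bytes. acc=0x0
Byte[1]=AA: continuation. acc=(acc<<6)|0x2A=0x2A
Byte[2]=B6: continuation. acc=(acc<<6)|0x36=0xAB6
Byte[3]=9B: continuation. acc=(acc<<6)|0x1B=0x2AD9B
Completed: cp=U+2AD9B (starts at byte 0)
Byte[4]=3C: 1-byte ASCII. cp=U+003C
Byte[5]=D2: 2-byte lead, need 1 cont bytes. acc=0x12
Byte[6]=95: continuation. acc=(acc<<6)|0x15=0x495
Completed: cp=U+0495 (starts at byte 5)
Byte[7]=28: 1-byte ASCII. cp=U+0028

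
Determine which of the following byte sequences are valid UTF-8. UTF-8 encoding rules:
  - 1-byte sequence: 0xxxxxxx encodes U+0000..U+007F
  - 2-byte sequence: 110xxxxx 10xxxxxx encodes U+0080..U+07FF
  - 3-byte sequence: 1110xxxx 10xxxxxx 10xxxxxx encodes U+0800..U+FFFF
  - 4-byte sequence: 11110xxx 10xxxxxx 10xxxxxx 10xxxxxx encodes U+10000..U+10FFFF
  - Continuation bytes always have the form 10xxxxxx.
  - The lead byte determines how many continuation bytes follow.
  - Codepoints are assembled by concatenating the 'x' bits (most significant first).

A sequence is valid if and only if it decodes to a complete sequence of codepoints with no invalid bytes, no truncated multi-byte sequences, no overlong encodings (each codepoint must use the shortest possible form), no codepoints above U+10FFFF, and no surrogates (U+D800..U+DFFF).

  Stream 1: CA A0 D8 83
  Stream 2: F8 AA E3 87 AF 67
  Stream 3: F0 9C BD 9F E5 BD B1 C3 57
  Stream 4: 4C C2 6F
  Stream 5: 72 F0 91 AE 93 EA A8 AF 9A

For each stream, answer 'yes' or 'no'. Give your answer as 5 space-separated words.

Answer: yes no no no no

Derivation:
Stream 1: decodes cleanly. VALID
Stream 2: error at byte offset 0. INVALID
Stream 3: error at byte offset 8. INVALID
Stream 4: error at byte offset 2. INVALID
Stream 5: error at byte offset 8. INVALID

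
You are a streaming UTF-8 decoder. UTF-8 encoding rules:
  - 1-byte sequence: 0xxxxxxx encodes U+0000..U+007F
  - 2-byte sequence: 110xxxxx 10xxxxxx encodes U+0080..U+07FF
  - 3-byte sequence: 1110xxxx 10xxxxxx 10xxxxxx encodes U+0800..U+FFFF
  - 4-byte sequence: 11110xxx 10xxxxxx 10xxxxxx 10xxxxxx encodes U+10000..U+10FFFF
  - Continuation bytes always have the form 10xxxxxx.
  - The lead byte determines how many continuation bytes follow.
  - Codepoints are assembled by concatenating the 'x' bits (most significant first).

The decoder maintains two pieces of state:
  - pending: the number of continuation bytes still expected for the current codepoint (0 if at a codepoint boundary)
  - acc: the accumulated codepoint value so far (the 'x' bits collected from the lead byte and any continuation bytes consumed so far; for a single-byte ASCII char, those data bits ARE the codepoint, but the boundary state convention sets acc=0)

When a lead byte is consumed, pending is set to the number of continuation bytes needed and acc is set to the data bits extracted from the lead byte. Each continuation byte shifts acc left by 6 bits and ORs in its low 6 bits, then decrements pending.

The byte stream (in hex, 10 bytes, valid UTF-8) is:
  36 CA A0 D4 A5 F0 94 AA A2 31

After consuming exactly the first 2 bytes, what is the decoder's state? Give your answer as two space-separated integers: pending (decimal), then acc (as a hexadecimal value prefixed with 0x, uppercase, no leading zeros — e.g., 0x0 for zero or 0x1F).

Answer: 1 0xA

Derivation:
Byte[0]=36: 1-byte. pending=0, acc=0x0
Byte[1]=CA: 2-byte lead. pending=1, acc=0xA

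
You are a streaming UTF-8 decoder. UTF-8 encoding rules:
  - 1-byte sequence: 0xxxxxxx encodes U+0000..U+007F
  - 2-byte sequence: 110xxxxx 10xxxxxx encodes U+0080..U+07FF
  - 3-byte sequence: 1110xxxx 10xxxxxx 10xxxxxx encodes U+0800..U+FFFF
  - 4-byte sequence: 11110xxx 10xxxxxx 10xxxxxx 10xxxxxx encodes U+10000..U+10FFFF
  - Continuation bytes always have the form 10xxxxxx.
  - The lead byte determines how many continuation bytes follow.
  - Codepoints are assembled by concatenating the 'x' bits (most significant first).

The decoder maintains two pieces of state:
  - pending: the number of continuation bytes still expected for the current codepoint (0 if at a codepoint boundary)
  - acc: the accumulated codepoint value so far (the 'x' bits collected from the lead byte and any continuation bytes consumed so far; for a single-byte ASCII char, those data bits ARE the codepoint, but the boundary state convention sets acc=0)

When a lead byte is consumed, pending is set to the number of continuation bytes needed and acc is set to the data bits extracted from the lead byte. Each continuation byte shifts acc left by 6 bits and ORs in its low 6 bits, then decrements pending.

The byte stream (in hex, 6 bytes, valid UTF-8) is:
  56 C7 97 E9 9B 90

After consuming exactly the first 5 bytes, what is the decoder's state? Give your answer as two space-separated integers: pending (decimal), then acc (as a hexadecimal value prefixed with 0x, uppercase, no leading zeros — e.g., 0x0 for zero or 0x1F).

Answer: 1 0x25B

Derivation:
Byte[0]=56: 1-byte. pending=0, acc=0x0
Byte[1]=C7: 2-byte lead. pending=1, acc=0x7
Byte[2]=97: continuation. acc=(acc<<6)|0x17=0x1D7, pending=0
Byte[3]=E9: 3-byte lead. pending=2, acc=0x9
Byte[4]=9B: continuation. acc=(acc<<6)|0x1B=0x25B, pending=1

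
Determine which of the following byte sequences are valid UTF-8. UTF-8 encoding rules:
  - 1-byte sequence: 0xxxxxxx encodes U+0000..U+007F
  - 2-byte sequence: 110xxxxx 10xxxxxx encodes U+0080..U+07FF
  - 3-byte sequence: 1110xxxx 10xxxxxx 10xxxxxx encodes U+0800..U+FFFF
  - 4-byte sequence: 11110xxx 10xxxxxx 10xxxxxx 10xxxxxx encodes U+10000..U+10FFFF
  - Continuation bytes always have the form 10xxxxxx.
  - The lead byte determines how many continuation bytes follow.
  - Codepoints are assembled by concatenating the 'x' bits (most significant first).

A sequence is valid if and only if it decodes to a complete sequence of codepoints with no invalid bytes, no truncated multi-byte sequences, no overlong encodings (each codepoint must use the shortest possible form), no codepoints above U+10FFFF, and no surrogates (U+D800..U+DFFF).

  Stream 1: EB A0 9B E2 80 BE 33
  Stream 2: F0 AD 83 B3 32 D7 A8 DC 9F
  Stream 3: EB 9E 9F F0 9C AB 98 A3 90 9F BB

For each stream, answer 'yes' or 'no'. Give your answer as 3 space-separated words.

Answer: yes yes no

Derivation:
Stream 1: decodes cleanly. VALID
Stream 2: decodes cleanly. VALID
Stream 3: error at byte offset 7. INVALID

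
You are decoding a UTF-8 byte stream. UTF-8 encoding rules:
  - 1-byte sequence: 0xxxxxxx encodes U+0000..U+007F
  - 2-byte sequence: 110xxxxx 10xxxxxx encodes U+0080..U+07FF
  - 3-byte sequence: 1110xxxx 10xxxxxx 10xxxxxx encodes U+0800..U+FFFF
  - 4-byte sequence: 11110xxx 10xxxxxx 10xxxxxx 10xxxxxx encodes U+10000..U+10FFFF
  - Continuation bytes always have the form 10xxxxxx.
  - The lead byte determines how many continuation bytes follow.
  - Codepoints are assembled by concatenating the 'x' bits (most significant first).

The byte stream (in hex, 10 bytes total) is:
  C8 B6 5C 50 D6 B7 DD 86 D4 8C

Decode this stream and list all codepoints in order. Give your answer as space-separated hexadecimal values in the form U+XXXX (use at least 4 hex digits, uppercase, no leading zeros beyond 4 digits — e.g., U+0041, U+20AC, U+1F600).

Byte[0]=C8: 2-byte lead, need 1 cont bytes. acc=0x8
Byte[1]=B6: continuation. acc=(acc<<6)|0x36=0x236
Completed: cp=U+0236 (starts at byte 0)
Byte[2]=5C: 1-byte ASCII. cp=U+005C
Byte[3]=50: 1-byte ASCII. cp=U+0050
Byte[4]=D6: 2-byte lead, need 1 cont bytes. acc=0x16
Byte[5]=B7: continuation. acc=(acc<<6)|0x37=0x5B7
Completed: cp=U+05B7 (starts at byte 4)
Byte[6]=DD: 2-byte lead, need 1 cont bytes. acc=0x1D
Byte[7]=86: continuation. acc=(acc<<6)|0x06=0x746
Completed: cp=U+0746 (starts at byte 6)
Byte[8]=D4: 2-byte lead, need 1 cont bytes. acc=0x14
Byte[9]=8C: continuation. acc=(acc<<6)|0x0C=0x50C
Completed: cp=U+050C (starts at byte 8)

Answer: U+0236 U+005C U+0050 U+05B7 U+0746 U+050C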